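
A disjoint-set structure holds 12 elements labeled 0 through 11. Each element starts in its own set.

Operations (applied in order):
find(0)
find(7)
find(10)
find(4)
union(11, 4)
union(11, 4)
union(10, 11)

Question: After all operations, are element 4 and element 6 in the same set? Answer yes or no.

Answer: no

Derivation:
Step 1: find(0) -> no change; set of 0 is {0}
Step 2: find(7) -> no change; set of 7 is {7}
Step 3: find(10) -> no change; set of 10 is {10}
Step 4: find(4) -> no change; set of 4 is {4}
Step 5: union(11, 4) -> merged; set of 11 now {4, 11}
Step 6: union(11, 4) -> already same set; set of 11 now {4, 11}
Step 7: union(10, 11) -> merged; set of 10 now {4, 10, 11}
Set of 4: {4, 10, 11}; 6 is not a member.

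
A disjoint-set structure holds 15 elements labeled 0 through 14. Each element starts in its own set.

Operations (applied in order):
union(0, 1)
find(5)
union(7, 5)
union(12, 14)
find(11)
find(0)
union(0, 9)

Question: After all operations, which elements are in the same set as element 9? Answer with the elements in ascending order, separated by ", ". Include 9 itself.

Step 1: union(0, 1) -> merged; set of 0 now {0, 1}
Step 2: find(5) -> no change; set of 5 is {5}
Step 3: union(7, 5) -> merged; set of 7 now {5, 7}
Step 4: union(12, 14) -> merged; set of 12 now {12, 14}
Step 5: find(11) -> no change; set of 11 is {11}
Step 6: find(0) -> no change; set of 0 is {0, 1}
Step 7: union(0, 9) -> merged; set of 0 now {0, 1, 9}
Component of 9: {0, 1, 9}

Answer: 0, 1, 9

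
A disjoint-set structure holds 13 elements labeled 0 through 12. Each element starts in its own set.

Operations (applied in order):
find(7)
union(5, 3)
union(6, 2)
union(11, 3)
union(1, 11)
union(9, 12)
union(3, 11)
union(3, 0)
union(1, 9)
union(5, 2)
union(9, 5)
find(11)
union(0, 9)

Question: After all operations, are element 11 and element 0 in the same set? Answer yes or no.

Step 1: find(7) -> no change; set of 7 is {7}
Step 2: union(5, 3) -> merged; set of 5 now {3, 5}
Step 3: union(6, 2) -> merged; set of 6 now {2, 6}
Step 4: union(11, 3) -> merged; set of 11 now {3, 5, 11}
Step 5: union(1, 11) -> merged; set of 1 now {1, 3, 5, 11}
Step 6: union(9, 12) -> merged; set of 9 now {9, 12}
Step 7: union(3, 11) -> already same set; set of 3 now {1, 3, 5, 11}
Step 8: union(3, 0) -> merged; set of 3 now {0, 1, 3, 5, 11}
Step 9: union(1, 9) -> merged; set of 1 now {0, 1, 3, 5, 9, 11, 12}
Step 10: union(5, 2) -> merged; set of 5 now {0, 1, 2, 3, 5, 6, 9, 11, 12}
Step 11: union(9, 5) -> already same set; set of 9 now {0, 1, 2, 3, 5, 6, 9, 11, 12}
Step 12: find(11) -> no change; set of 11 is {0, 1, 2, 3, 5, 6, 9, 11, 12}
Step 13: union(0, 9) -> already same set; set of 0 now {0, 1, 2, 3, 5, 6, 9, 11, 12}
Set of 11: {0, 1, 2, 3, 5, 6, 9, 11, 12}; 0 is a member.

Answer: yes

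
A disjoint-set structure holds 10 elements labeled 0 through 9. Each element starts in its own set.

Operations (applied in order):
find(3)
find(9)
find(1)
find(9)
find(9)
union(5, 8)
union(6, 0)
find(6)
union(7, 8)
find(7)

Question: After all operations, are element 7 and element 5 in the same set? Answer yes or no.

Step 1: find(3) -> no change; set of 3 is {3}
Step 2: find(9) -> no change; set of 9 is {9}
Step 3: find(1) -> no change; set of 1 is {1}
Step 4: find(9) -> no change; set of 9 is {9}
Step 5: find(9) -> no change; set of 9 is {9}
Step 6: union(5, 8) -> merged; set of 5 now {5, 8}
Step 7: union(6, 0) -> merged; set of 6 now {0, 6}
Step 8: find(6) -> no change; set of 6 is {0, 6}
Step 9: union(7, 8) -> merged; set of 7 now {5, 7, 8}
Step 10: find(7) -> no change; set of 7 is {5, 7, 8}
Set of 7: {5, 7, 8}; 5 is a member.

Answer: yes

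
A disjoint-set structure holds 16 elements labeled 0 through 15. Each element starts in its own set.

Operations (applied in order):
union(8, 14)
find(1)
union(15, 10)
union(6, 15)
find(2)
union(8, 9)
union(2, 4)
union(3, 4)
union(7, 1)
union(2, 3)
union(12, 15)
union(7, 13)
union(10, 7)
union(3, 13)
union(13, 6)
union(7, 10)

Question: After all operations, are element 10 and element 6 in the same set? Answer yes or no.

Answer: yes

Derivation:
Step 1: union(8, 14) -> merged; set of 8 now {8, 14}
Step 2: find(1) -> no change; set of 1 is {1}
Step 3: union(15, 10) -> merged; set of 15 now {10, 15}
Step 4: union(6, 15) -> merged; set of 6 now {6, 10, 15}
Step 5: find(2) -> no change; set of 2 is {2}
Step 6: union(8, 9) -> merged; set of 8 now {8, 9, 14}
Step 7: union(2, 4) -> merged; set of 2 now {2, 4}
Step 8: union(3, 4) -> merged; set of 3 now {2, 3, 4}
Step 9: union(7, 1) -> merged; set of 7 now {1, 7}
Step 10: union(2, 3) -> already same set; set of 2 now {2, 3, 4}
Step 11: union(12, 15) -> merged; set of 12 now {6, 10, 12, 15}
Step 12: union(7, 13) -> merged; set of 7 now {1, 7, 13}
Step 13: union(10, 7) -> merged; set of 10 now {1, 6, 7, 10, 12, 13, 15}
Step 14: union(3, 13) -> merged; set of 3 now {1, 2, 3, 4, 6, 7, 10, 12, 13, 15}
Step 15: union(13, 6) -> already same set; set of 13 now {1, 2, 3, 4, 6, 7, 10, 12, 13, 15}
Step 16: union(7, 10) -> already same set; set of 7 now {1, 2, 3, 4, 6, 7, 10, 12, 13, 15}
Set of 10: {1, 2, 3, 4, 6, 7, 10, 12, 13, 15}; 6 is a member.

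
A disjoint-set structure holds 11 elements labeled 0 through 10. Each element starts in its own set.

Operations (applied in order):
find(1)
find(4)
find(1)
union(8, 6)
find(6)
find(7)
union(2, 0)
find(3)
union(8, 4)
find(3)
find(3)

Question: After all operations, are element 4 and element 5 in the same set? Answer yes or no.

Step 1: find(1) -> no change; set of 1 is {1}
Step 2: find(4) -> no change; set of 4 is {4}
Step 3: find(1) -> no change; set of 1 is {1}
Step 4: union(8, 6) -> merged; set of 8 now {6, 8}
Step 5: find(6) -> no change; set of 6 is {6, 8}
Step 6: find(7) -> no change; set of 7 is {7}
Step 7: union(2, 0) -> merged; set of 2 now {0, 2}
Step 8: find(3) -> no change; set of 3 is {3}
Step 9: union(8, 4) -> merged; set of 8 now {4, 6, 8}
Step 10: find(3) -> no change; set of 3 is {3}
Step 11: find(3) -> no change; set of 3 is {3}
Set of 4: {4, 6, 8}; 5 is not a member.

Answer: no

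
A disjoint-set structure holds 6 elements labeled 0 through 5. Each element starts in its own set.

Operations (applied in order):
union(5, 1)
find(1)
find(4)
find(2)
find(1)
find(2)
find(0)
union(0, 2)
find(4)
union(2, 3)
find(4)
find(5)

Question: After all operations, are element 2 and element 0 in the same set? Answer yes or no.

Answer: yes

Derivation:
Step 1: union(5, 1) -> merged; set of 5 now {1, 5}
Step 2: find(1) -> no change; set of 1 is {1, 5}
Step 3: find(4) -> no change; set of 4 is {4}
Step 4: find(2) -> no change; set of 2 is {2}
Step 5: find(1) -> no change; set of 1 is {1, 5}
Step 6: find(2) -> no change; set of 2 is {2}
Step 7: find(0) -> no change; set of 0 is {0}
Step 8: union(0, 2) -> merged; set of 0 now {0, 2}
Step 9: find(4) -> no change; set of 4 is {4}
Step 10: union(2, 3) -> merged; set of 2 now {0, 2, 3}
Step 11: find(4) -> no change; set of 4 is {4}
Step 12: find(5) -> no change; set of 5 is {1, 5}
Set of 2: {0, 2, 3}; 0 is a member.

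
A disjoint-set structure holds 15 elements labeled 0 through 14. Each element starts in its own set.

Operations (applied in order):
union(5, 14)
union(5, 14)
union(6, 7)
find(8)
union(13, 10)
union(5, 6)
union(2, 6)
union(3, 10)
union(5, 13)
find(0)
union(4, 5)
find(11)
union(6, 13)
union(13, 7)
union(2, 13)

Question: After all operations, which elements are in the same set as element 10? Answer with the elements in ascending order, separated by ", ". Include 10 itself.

Step 1: union(5, 14) -> merged; set of 5 now {5, 14}
Step 2: union(5, 14) -> already same set; set of 5 now {5, 14}
Step 3: union(6, 7) -> merged; set of 6 now {6, 7}
Step 4: find(8) -> no change; set of 8 is {8}
Step 5: union(13, 10) -> merged; set of 13 now {10, 13}
Step 6: union(5, 6) -> merged; set of 5 now {5, 6, 7, 14}
Step 7: union(2, 6) -> merged; set of 2 now {2, 5, 6, 7, 14}
Step 8: union(3, 10) -> merged; set of 3 now {3, 10, 13}
Step 9: union(5, 13) -> merged; set of 5 now {2, 3, 5, 6, 7, 10, 13, 14}
Step 10: find(0) -> no change; set of 0 is {0}
Step 11: union(4, 5) -> merged; set of 4 now {2, 3, 4, 5, 6, 7, 10, 13, 14}
Step 12: find(11) -> no change; set of 11 is {11}
Step 13: union(6, 13) -> already same set; set of 6 now {2, 3, 4, 5, 6, 7, 10, 13, 14}
Step 14: union(13, 7) -> already same set; set of 13 now {2, 3, 4, 5, 6, 7, 10, 13, 14}
Step 15: union(2, 13) -> already same set; set of 2 now {2, 3, 4, 5, 6, 7, 10, 13, 14}
Component of 10: {2, 3, 4, 5, 6, 7, 10, 13, 14}

Answer: 2, 3, 4, 5, 6, 7, 10, 13, 14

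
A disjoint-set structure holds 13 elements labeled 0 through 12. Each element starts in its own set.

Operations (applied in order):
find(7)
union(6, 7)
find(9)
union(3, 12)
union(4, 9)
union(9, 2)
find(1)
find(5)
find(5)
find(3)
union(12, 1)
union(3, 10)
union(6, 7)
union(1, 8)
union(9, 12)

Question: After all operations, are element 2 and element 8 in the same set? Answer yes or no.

Answer: yes

Derivation:
Step 1: find(7) -> no change; set of 7 is {7}
Step 2: union(6, 7) -> merged; set of 6 now {6, 7}
Step 3: find(9) -> no change; set of 9 is {9}
Step 4: union(3, 12) -> merged; set of 3 now {3, 12}
Step 5: union(4, 9) -> merged; set of 4 now {4, 9}
Step 6: union(9, 2) -> merged; set of 9 now {2, 4, 9}
Step 7: find(1) -> no change; set of 1 is {1}
Step 8: find(5) -> no change; set of 5 is {5}
Step 9: find(5) -> no change; set of 5 is {5}
Step 10: find(3) -> no change; set of 3 is {3, 12}
Step 11: union(12, 1) -> merged; set of 12 now {1, 3, 12}
Step 12: union(3, 10) -> merged; set of 3 now {1, 3, 10, 12}
Step 13: union(6, 7) -> already same set; set of 6 now {6, 7}
Step 14: union(1, 8) -> merged; set of 1 now {1, 3, 8, 10, 12}
Step 15: union(9, 12) -> merged; set of 9 now {1, 2, 3, 4, 8, 9, 10, 12}
Set of 2: {1, 2, 3, 4, 8, 9, 10, 12}; 8 is a member.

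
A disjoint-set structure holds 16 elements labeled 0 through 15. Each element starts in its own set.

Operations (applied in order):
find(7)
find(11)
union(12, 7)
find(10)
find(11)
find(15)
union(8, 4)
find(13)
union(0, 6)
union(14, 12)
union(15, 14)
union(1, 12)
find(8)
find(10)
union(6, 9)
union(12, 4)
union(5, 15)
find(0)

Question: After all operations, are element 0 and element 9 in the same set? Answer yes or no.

Answer: yes

Derivation:
Step 1: find(7) -> no change; set of 7 is {7}
Step 2: find(11) -> no change; set of 11 is {11}
Step 3: union(12, 7) -> merged; set of 12 now {7, 12}
Step 4: find(10) -> no change; set of 10 is {10}
Step 5: find(11) -> no change; set of 11 is {11}
Step 6: find(15) -> no change; set of 15 is {15}
Step 7: union(8, 4) -> merged; set of 8 now {4, 8}
Step 8: find(13) -> no change; set of 13 is {13}
Step 9: union(0, 6) -> merged; set of 0 now {0, 6}
Step 10: union(14, 12) -> merged; set of 14 now {7, 12, 14}
Step 11: union(15, 14) -> merged; set of 15 now {7, 12, 14, 15}
Step 12: union(1, 12) -> merged; set of 1 now {1, 7, 12, 14, 15}
Step 13: find(8) -> no change; set of 8 is {4, 8}
Step 14: find(10) -> no change; set of 10 is {10}
Step 15: union(6, 9) -> merged; set of 6 now {0, 6, 9}
Step 16: union(12, 4) -> merged; set of 12 now {1, 4, 7, 8, 12, 14, 15}
Step 17: union(5, 15) -> merged; set of 5 now {1, 4, 5, 7, 8, 12, 14, 15}
Step 18: find(0) -> no change; set of 0 is {0, 6, 9}
Set of 0: {0, 6, 9}; 9 is a member.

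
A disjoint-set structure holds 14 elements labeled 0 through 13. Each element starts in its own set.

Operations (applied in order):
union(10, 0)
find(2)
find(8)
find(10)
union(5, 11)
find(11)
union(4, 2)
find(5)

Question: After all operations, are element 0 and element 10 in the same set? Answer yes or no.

Answer: yes

Derivation:
Step 1: union(10, 0) -> merged; set of 10 now {0, 10}
Step 2: find(2) -> no change; set of 2 is {2}
Step 3: find(8) -> no change; set of 8 is {8}
Step 4: find(10) -> no change; set of 10 is {0, 10}
Step 5: union(5, 11) -> merged; set of 5 now {5, 11}
Step 6: find(11) -> no change; set of 11 is {5, 11}
Step 7: union(4, 2) -> merged; set of 4 now {2, 4}
Step 8: find(5) -> no change; set of 5 is {5, 11}
Set of 0: {0, 10}; 10 is a member.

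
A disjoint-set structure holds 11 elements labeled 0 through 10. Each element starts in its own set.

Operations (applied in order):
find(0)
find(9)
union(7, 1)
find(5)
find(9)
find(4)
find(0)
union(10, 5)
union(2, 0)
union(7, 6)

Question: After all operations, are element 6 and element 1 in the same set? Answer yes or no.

Step 1: find(0) -> no change; set of 0 is {0}
Step 2: find(9) -> no change; set of 9 is {9}
Step 3: union(7, 1) -> merged; set of 7 now {1, 7}
Step 4: find(5) -> no change; set of 5 is {5}
Step 5: find(9) -> no change; set of 9 is {9}
Step 6: find(4) -> no change; set of 4 is {4}
Step 7: find(0) -> no change; set of 0 is {0}
Step 8: union(10, 5) -> merged; set of 10 now {5, 10}
Step 9: union(2, 0) -> merged; set of 2 now {0, 2}
Step 10: union(7, 6) -> merged; set of 7 now {1, 6, 7}
Set of 6: {1, 6, 7}; 1 is a member.

Answer: yes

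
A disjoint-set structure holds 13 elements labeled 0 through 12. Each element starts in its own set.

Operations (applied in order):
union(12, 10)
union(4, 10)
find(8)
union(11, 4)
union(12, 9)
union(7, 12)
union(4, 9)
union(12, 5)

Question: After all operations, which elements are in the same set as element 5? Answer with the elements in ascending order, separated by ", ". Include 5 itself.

Answer: 4, 5, 7, 9, 10, 11, 12

Derivation:
Step 1: union(12, 10) -> merged; set of 12 now {10, 12}
Step 2: union(4, 10) -> merged; set of 4 now {4, 10, 12}
Step 3: find(8) -> no change; set of 8 is {8}
Step 4: union(11, 4) -> merged; set of 11 now {4, 10, 11, 12}
Step 5: union(12, 9) -> merged; set of 12 now {4, 9, 10, 11, 12}
Step 6: union(7, 12) -> merged; set of 7 now {4, 7, 9, 10, 11, 12}
Step 7: union(4, 9) -> already same set; set of 4 now {4, 7, 9, 10, 11, 12}
Step 8: union(12, 5) -> merged; set of 12 now {4, 5, 7, 9, 10, 11, 12}
Component of 5: {4, 5, 7, 9, 10, 11, 12}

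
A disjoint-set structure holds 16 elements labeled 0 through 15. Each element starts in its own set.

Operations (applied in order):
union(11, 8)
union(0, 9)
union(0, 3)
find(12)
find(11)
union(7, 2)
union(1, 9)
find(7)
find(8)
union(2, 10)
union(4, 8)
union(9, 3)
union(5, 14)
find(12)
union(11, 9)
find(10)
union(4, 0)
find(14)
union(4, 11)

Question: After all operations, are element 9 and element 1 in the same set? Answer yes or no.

Step 1: union(11, 8) -> merged; set of 11 now {8, 11}
Step 2: union(0, 9) -> merged; set of 0 now {0, 9}
Step 3: union(0, 3) -> merged; set of 0 now {0, 3, 9}
Step 4: find(12) -> no change; set of 12 is {12}
Step 5: find(11) -> no change; set of 11 is {8, 11}
Step 6: union(7, 2) -> merged; set of 7 now {2, 7}
Step 7: union(1, 9) -> merged; set of 1 now {0, 1, 3, 9}
Step 8: find(7) -> no change; set of 7 is {2, 7}
Step 9: find(8) -> no change; set of 8 is {8, 11}
Step 10: union(2, 10) -> merged; set of 2 now {2, 7, 10}
Step 11: union(4, 8) -> merged; set of 4 now {4, 8, 11}
Step 12: union(9, 3) -> already same set; set of 9 now {0, 1, 3, 9}
Step 13: union(5, 14) -> merged; set of 5 now {5, 14}
Step 14: find(12) -> no change; set of 12 is {12}
Step 15: union(11, 9) -> merged; set of 11 now {0, 1, 3, 4, 8, 9, 11}
Step 16: find(10) -> no change; set of 10 is {2, 7, 10}
Step 17: union(4, 0) -> already same set; set of 4 now {0, 1, 3, 4, 8, 9, 11}
Step 18: find(14) -> no change; set of 14 is {5, 14}
Step 19: union(4, 11) -> already same set; set of 4 now {0, 1, 3, 4, 8, 9, 11}
Set of 9: {0, 1, 3, 4, 8, 9, 11}; 1 is a member.

Answer: yes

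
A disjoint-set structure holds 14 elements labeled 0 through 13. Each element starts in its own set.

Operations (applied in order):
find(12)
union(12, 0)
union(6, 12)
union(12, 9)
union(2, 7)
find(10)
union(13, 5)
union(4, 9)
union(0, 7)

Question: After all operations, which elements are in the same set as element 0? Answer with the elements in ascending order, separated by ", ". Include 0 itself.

Step 1: find(12) -> no change; set of 12 is {12}
Step 2: union(12, 0) -> merged; set of 12 now {0, 12}
Step 3: union(6, 12) -> merged; set of 6 now {0, 6, 12}
Step 4: union(12, 9) -> merged; set of 12 now {0, 6, 9, 12}
Step 5: union(2, 7) -> merged; set of 2 now {2, 7}
Step 6: find(10) -> no change; set of 10 is {10}
Step 7: union(13, 5) -> merged; set of 13 now {5, 13}
Step 8: union(4, 9) -> merged; set of 4 now {0, 4, 6, 9, 12}
Step 9: union(0, 7) -> merged; set of 0 now {0, 2, 4, 6, 7, 9, 12}
Component of 0: {0, 2, 4, 6, 7, 9, 12}

Answer: 0, 2, 4, 6, 7, 9, 12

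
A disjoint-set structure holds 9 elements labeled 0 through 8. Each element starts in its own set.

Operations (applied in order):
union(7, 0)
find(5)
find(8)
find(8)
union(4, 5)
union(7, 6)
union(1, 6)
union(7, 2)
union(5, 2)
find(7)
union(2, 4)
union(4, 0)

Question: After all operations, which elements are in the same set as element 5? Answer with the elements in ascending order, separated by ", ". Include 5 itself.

Answer: 0, 1, 2, 4, 5, 6, 7

Derivation:
Step 1: union(7, 0) -> merged; set of 7 now {0, 7}
Step 2: find(5) -> no change; set of 5 is {5}
Step 3: find(8) -> no change; set of 8 is {8}
Step 4: find(8) -> no change; set of 8 is {8}
Step 5: union(4, 5) -> merged; set of 4 now {4, 5}
Step 6: union(7, 6) -> merged; set of 7 now {0, 6, 7}
Step 7: union(1, 6) -> merged; set of 1 now {0, 1, 6, 7}
Step 8: union(7, 2) -> merged; set of 7 now {0, 1, 2, 6, 7}
Step 9: union(5, 2) -> merged; set of 5 now {0, 1, 2, 4, 5, 6, 7}
Step 10: find(7) -> no change; set of 7 is {0, 1, 2, 4, 5, 6, 7}
Step 11: union(2, 4) -> already same set; set of 2 now {0, 1, 2, 4, 5, 6, 7}
Step 12: union(4, 0) -> already same set; set of 4 now {0, 1, 2, 4, 5, 6, 7}
Component of 5: {0, 1, 2, 4, 5, 6, 7}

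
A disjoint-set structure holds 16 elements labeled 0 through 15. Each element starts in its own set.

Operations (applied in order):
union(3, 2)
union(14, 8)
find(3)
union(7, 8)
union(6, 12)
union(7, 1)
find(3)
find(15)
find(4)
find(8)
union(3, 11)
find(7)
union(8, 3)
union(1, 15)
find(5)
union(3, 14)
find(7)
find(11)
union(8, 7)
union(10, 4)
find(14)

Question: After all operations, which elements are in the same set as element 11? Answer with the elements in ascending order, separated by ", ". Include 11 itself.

Answer: 1, 2, 3, 7, 8, 11, 14, 15

Derivation:
Step 1: union(3, 2) -> merged; set of 3 now {2, 3}
Step 2: union(14, 8) -> merged; set of 14 now {8, 14}
Step 3: find(3) -> no change; set of 3 is {2, 3}
Step 4: union(7, 8) -> merged; set of 7 now {7, 8, 14}
Step 5: union(6, 12) -> merged; set of 6 now {6, 12}
Step 6: union(7, 1) -> merged; set of 7 now {1, 7, 8, 14}
Step 7: find(3) -> no change; set of 3 is {2, 3}
Step 8: find(15) -> no change; set of 15 is {15}
Step 9: find(4) -> no change; set of 4 is {4}
Step 10: find(8) -> no change; set of 8 is {1, 7, 8, 14}
Step 11: union(3, 11) -> merged; set of 3 now {2, 3, 11}
Step 12: find(7) -> no change; set of 7 is {1, 7, 8, 14}
Step 13: union(8, 3) -> merged; set of 8 now {1, 2, 3, 7, 8, 11, 14}
Step 14: union(1, 15) -> merged; set of 1 now {1, 2, 3, 7, 8, 11, 14, 15}
Step 15: find(5) -> no change; set of 5 is {5}
Step 16: union(3, 14) -> already same set; set of 3 now {1, 2, 3, 7, 8, 11, 14, 15}
Step 17: find(7) -> no change; set of 7 is {1, 2, 3, 7, 8, 11, 14, 15}
Step 18: find(11) -> no change; set of 11 is {1, 2, 3, 7, 8, 11, 14, 15}
Step 19: union(8, 7) -> already same set; set of 8 now {1, 2, 3, 7, 8, 11, 14, 15}
Step 20: union(10, 4) -> merged; set of 10 now {4, 10}
Step 21: find(14) -> no change; set of 14 is {1, 2, 3, 7, 8, 11, 14, 15}
Component of 11: {1, 2, 3, 7, 8, 11, 14, 15}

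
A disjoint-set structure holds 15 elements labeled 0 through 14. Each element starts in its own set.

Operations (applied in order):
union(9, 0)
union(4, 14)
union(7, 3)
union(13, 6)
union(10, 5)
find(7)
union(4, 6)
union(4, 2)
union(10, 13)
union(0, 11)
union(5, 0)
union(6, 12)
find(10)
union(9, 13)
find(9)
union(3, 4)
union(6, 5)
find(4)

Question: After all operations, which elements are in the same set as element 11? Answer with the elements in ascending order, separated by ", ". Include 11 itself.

Answer: 0, 2, 3, 4, 5, 6, 7, 9, 10, 11, 12, 13, 14

Derivation:
Step 1: union(9, 0) -> merged; set of 9 now {0, 9}
Step 2: union(4, 14) -> merged; set of 4 now {4, 14}
Step 3: union(7, 3) -> merged; set of 7 now {3, 7}
Step 4: union(13, 6) -> merged; set of 13 now {6, 13}
Step 5: union(10, 5) -> merged; set of 10 now {5, 10}
Step 6: find(7) -> no change; set of 7 is {3, 7}
Step 7: union(4, 6) -> merged; set of 4 now {4, 6, 13, 14}
Step 8: union(4, 2) -> merged; set of 4 now {2, 4, 6, 13, 14}
Step 9: union(10, 13) -> merged; set of 10 now {2, 4, 5, 6, 10, 13, 14}
Step 10: union(0, 11) -> merged; set of 0 now {0, 9, 11}
Step 11: union(5, 0) -> merged; set of 5 now {0, 2, 4, 5, 6, 9, 10, 11, 13, 14}
Step 12: union(6, 12) -> merged; set of 6 now {0, 2, 4, 5, 6, 9, 10, 11, 12, 13, 14}
Step 13: find(10) -> no change; set of 10 is {0, 2, 4, 5, 6, 9, 10, 11, 12, 13, 14}
Step 14: union(9, 13) -> already same set; set of 9 now {0, 2, 4, 5, 6, 9, 10, 11, 12, 13, 14}
Step 15: find(9) -> no change; set of 9 is {0, 2, 4, 5, 6, 9, 10, 11, 12, 13, 14}
Step 16: union(3, 4) -> merged; set of 3 now {0, 2, 3, 4, 5, 6, 7, 9, 10, 11, 12, 13, 14}
Step 17: union(6, 5) -> already same set; set of 6 now {0, 2, 3, 4, 5, 6, 7, 9, 10, 11, 12, 13, 14}
Step 18: find(4) -> no change; set of 4 is {0, 2, 3, 4, 5, 6, 7, 9, 10, 11, 12, 13, 14}
Component of 11: {0, 2, 3, 4, 5, 6, 7, 9, 10, 11, 12, 13, 14}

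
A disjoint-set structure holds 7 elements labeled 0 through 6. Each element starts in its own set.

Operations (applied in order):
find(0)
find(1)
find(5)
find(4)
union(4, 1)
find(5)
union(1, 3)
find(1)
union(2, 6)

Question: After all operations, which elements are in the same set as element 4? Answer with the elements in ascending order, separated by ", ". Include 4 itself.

Answer: 1, 3, 4

Derivation:
Step 1: find(0) -> no change; set of 0 is {0}
Step 2: find(1) -> no change; set of 1 is {1}
Step 3: find(5) -> no change; set of 5 is {5}
Step 4: find(4) -> no change; set of 4 is {4}
Step 5: union(4, 1) -> merged; set of 4 now {1, 4}
Step 6: find(5) -> no change; set of 5 is {5}
Step 7: union(1, 3) -> merged; set of 1 now {1, 3, 4}
Step 8: find(1) -> no change; set of 1 is {1, 3, 4}
Step 9: union(2, 6) -> merged; set of 2 now {2, 6}
Component of 4: {1, 3, 4}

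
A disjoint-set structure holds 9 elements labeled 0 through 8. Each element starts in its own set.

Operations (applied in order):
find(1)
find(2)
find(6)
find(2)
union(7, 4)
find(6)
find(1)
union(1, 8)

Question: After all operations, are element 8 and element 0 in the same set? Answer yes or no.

Step 1: find(1) -> no change; set of 1 is {1}
Step 2: find(2) -> no change; set of 2 is {2}
Step 3: find(6) -> no change; set of 6 is {6}
Step 4: find(2) -> no change; set of 2 is {2}
Step 5: union(7, 4) -> merged; set of 7 now {4, 7}
Step 6: find(6) -> no change; set of 6 is {6}
Step 7: find(1) -> no change; set of 1 is {1}
Step 8: union(1, 8) -> merged; set of 1 now {1, 8}
Set of 8: {1, 8}; 0 is not a member.

Answer: no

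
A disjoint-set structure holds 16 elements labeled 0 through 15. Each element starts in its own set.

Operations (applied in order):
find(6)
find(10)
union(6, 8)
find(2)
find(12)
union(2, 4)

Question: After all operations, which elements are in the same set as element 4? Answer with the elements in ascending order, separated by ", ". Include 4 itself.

Step 1: find(6) -> no change; set of 6 is {6}
Step 2: find(10) -> no change; set of 10 is {10}
Step 3: union(6, 8) -> merged; set of 6 now {6, 8}
Step 4: find(2) -> no change; set of 2 is {2}
Step 5: find(12) -> no change; set of 12 is {12}
Step 6: union(2, 4) -> merged; set of 2 now {2, 4}
Component of 4: {2, 4}

Answer: 2, 4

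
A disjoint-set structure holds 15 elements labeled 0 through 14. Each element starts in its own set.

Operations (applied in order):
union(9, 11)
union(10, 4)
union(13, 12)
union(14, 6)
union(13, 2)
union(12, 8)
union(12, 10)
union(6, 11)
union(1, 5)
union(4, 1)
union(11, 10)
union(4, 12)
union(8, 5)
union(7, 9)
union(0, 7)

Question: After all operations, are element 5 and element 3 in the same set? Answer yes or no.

Step 1: union(9, 11) -> merged; set of 9 now {9, 11}
Step 2: union(10, 4) -> merged; set of 10 now {4, 10}
Step 3: union(13, 12) -> merged; set of 13 now {12, 13}
Step 4: union(14, 6) -> merged; set of 14 now {6, 14}
Step 5: union(13, 2) -> merged; set of 13 now {2, 12, 13}
Step 6: union(12, 8) -> merged; set of 12 now {2, 8, 12, 13}
Step 7: union(12, 10) -> merged; set of 12 now {2, 4, 8, 10, 12, 13}
Step 8: union(6, 11) -> merged; set of 6 now {6, 9, 11, 14}
Step 9: union(1, 5) -> merged; set of 1 now {1, 5}
Step 10: union(4, 1) -> merged; set of 4 now {1, 2, 4, 5, 8, 10, 12, 13}
Step 11: union(11, 10) -> merged; set of 11 now {1, 2, 4, 5, 6, 8, 9, 10, 11, 12, 13, 14}
Step 12: union(4, 12) -> already same set; set of 4 now {1, 2, 4, 5, 6, 8, 9, 10, 11, 12, 13, 14}
Step 13: union(8, 5) -> already same set; set of 8 now {1, 2, 4, 5, 6, 8, 9, 10, 11, 12, 13, 14}
Step 14: union(7, 9) -> merged; set of 7 now {1, 2, 4, 5, 6, 7, 8, 9, 10, 11, 12, 13, 14}
Step 15: union(0, 7) -> merged; set of 0 now {0, 1, 2, 4, 5, 6, 7, 8, 9, 10, 11, 12, 13, 14}
Set of 5: {0, 1, 2, 4, 5, 6, 7, 8, 9, 10, 11, 12, 13, 14}; 3 is not a member.

Answer: no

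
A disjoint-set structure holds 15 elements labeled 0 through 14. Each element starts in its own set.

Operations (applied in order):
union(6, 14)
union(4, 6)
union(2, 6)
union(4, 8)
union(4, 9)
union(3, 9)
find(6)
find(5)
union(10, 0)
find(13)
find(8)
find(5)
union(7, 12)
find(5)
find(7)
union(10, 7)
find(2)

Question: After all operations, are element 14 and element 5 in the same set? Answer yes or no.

Step 1: union(6, 14) -> merged; set of 6 now {6, 14}
Step 2: union(4, 6) -> merged; set of 4 now {4, 6, 14}
Step 3: union(2, 6) -> merged; set of 2 now {2, 4, 6, 14}
Step 4: union(4, 8) -> merged; set of 4 now {2, 4, 6, 8, 14}
Step 5: union(4, 9) -> merged; set of 4 now {2, 4, 6, 8, 9, 14}
Step 6: union(3, 9) -> merged; set of 3 now {2, 3, 4, 6, 8, 9, 14}
Step 7: find(6) -> no change; set of 6 is {2, 3, 4, 6, 8, 9, 14}
Step 8: find(5) -> no change; set of 5 is {5}
Step 9: union(10, 0) -> merged; set of 10 now {0, 10}
Step 10: find(13) -> no change; set of 13 is {13}
Step 11: find(8) -> no change; set of 8 is {2, 3, 4, 6, 8, 9, 14}
Step 12: find(5) -> no change; set of 5 is {5}
Step 13: union(7, 12) -> merged; set of 7 now {7, 12}
Step 14: find(5) -> no change; set of 5 is {5}
Step 15: find(7) -> no change; set of 7 is {7, 12}
Step 16: union(10, 7) -> merged; set of 10 now {0, 7, 10, 12}
Step 17: find(2) -> no change; set of 2 is {2, 3, 4, 6, 8, 9, 14}
Set of 14: {2, 3, 4, 6, 8, 9, 14}; 5 is not a member.

Answer: no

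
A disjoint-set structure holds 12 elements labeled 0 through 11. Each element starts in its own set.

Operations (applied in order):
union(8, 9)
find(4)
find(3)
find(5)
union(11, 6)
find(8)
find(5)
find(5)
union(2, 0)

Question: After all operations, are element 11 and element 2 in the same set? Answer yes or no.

Answer: no

Derivation:
Step 1: union(8, 9) -> merged; set of 8 now {8, 9}
Step 2: find(4) -> no change; set of 4 is {4}
Step 3: find(3) -> no change; set of 3 is {3}
Step 4: find(5) -> no change; set of 5 is {5}
Step 5: union(11, 6) -> merged; set of 11 now {6, 11}
Step 6: find(8) -> no change; set of 8 is {8, 9}
Step 7: find(5) -> no change; set of 5 is {5}
Step 8: find(5) -> no change; set of 5 is {5}
Step 9: union(2, 0) -> merged; set of 2 now {0, 2}
Set of 11: {6, 11}; 2 is not a member.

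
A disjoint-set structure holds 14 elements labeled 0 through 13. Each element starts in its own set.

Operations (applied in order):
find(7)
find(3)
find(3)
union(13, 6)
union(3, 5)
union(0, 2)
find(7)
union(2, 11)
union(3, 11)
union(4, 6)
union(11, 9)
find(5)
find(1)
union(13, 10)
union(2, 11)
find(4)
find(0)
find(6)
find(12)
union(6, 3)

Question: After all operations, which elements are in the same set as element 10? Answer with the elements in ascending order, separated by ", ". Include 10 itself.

Step 1: find(7) -> no change; set of 7 is {7}
Step 2: find(3) -> no change; set of 3 is {3}
Step 3: find(3) -> no change; set of 3 is {3}
Step 4: union(13, 6) -> merged; set of 13 now {6, 13}
Step 5: union(3, 5) -> merged; set of 3 now {3, 5}
Step 6: union(0, 2) -> merged; set of 0 now {0, 2}
Step 7: find(7) -> no change; set of 7 is {7}
Step 8: union(2, 11) -> merged; set of 2 now {0, 2, 11}
Step 9: union(3, 11) -> merged; set of 3 now {0, 2, 3, 5, 11}
Step 10: union(4, 6) -> merged; set of 4 now {4, 6, 13}
Step 11: union(11, 9) -> merged; set of 11 now {0, 2, 3, 5, 9, 11}
Step 12: find(5) -> no change; set of 5 is {0, 2, 3, 5, 9, 11}
Step 13: find(1) -> no change; set of 1 is {1}
Step 14: union(13, 10) -> merged; set of 13 now {4, 6, 10, 13}
Step 15: union(2, 11) -> already same set; set of 2 now {0, 2, 3, 5, 9, 11}
Step 16: find(4) -> no change; set of 4 is {4, 6, 10, 13}
Step 17: find(0) -> no change; set of 0 is {0, 2, 3, 5, 9, 11}
Step 18: find(6) -> no change; set of 6 is {4, 6, 10, 13}
Step 19: find(12) -> no change; set of 12 is {12}
Step 20: union(6, 3) -> merged; set of 6 now {0, 2, 3, 4, 5, 6, 9, 10, 11, 13}
Component of 10: {0, 2, 3, 4, 5, 6, 9, 10, 11, 13}

Answer: 0, 2, 3, 4, 5, 6, 9, 10, 11, 13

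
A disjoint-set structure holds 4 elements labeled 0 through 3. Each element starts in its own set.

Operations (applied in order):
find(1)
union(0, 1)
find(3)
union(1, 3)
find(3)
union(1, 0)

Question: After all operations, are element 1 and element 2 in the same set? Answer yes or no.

Step 1: find(1) -> no change; set of 1 is {1}
Step 2: union(0, 1) -> merged; set of 0 now {0, 1}
Step 3: find(3) -> no change; set of 3 is {3}
Step 4: union(1, 3) -> merged; set of 1 now {0, 1, 3}
Step 5: find(3) -> no change; set of 3 is {0, 1, 3}
Step 6: union(1, 0) -> already same set; set of 1 now {0, 1, 3}
Set of 1: {0, 1, 3}; 2 is not a member.

Answer: no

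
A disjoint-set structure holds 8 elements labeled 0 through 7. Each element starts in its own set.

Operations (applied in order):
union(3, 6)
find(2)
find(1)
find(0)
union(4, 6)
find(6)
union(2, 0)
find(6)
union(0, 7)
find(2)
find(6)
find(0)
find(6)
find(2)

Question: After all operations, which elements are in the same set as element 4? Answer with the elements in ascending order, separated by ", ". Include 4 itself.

Step 1: union(3, 6) -> merged; set of 3 now {3, 6}
Step 2: find(2) -> no change; set of 2 is {2}
Step 3: find(1) -> no change; set of 1 is {1}
Step 4: find(0) -> no change; set of 0 is {0}
Step 5: union(4, 6) -> merged; set of 4 now {3, 4, 6}
Step 6: find(6) -> no change; set of 6 is {3, 4, 6}
Step 7: union(2, 0) -> merged; set of 2 now {0, 2}
Step 8: find(6) -> no change; set of 6 is {3, 4, 6}
Step 9: union(0, 7) -> merged; set of 0 now {0, 2, 7}
Step 10: find(2) -> no change; set of 2 is {0, 2, 7}
Step 11: find(6) -> no change; set of 6 is {3, 4, 6}
Step 12: find(0) -> no change; set of 0 is {0, 2, 7}
Step 13: find(6) -> no change; set of 6 is {3, 4, 6}
Step 14: find(2) -> no change; set of 2 is {0, 2, 7}
Component of 4: {3, 4, 6}

Answer: 3, 4, 6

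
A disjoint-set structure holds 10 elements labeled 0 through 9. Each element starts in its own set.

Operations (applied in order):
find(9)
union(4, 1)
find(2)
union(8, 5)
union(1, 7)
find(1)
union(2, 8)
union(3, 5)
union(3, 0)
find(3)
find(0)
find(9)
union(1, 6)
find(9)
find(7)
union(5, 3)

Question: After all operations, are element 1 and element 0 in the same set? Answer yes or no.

Step 1: find(9) -> no change; set of 9 is {9}
Step 2: union(4, 1) -> merged; set of 4 now {1, 4}
Step 3: find(2) -> no change; set of 2 is {2}
Step 4: union(8, 5) -> merged; set of 8 now {5, 8}
Step 5: union(1, 7) -> merged; set of 1 now {1, 4, 7}
Step 6: find(1) -> no change; set of 1 is {1, 4, 7}
Step 7: union(2, 8) -> merged; set of 2 now {2, 5, 8}
Step 8: union(3, 5) -> merged; set of 3 now {2, 3, 5, 8}
Step 9: union(3, 0) -> merged; set of 3 now {0, 2, 3, 5, 8}
Step 10: find(3) -> no change; set of 3 is {0, 2, 3, 5, 8}
Step 11: find(0) -> no change; set of 0 is {0, 2, 3, 5, 8}
Step 12: find(9) -> no change; set of 9 is {9}
Step 13: union(1, 6) -> merged; set of 1 now {1, 4, 6, 7}
Step 14: find(9) -> no change; set of 9 is {9}
Step 15: find(7) -> no change; set of 7 is {1, 4, 6, 7}
Step 16: union(5, 3) -> already same set; set of 5 now {0, 2, 3, 5, 8}
Set of 1: {1, 4, 6, 7}; 0 is not a member.

Answer: no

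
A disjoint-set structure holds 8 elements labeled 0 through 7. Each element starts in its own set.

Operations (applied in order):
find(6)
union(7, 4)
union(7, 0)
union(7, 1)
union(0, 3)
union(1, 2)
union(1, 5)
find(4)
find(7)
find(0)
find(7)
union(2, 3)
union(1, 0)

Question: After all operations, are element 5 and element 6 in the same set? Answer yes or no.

Answer: no

Derivation:
Step 1: find(6) -> no change; set of 6 is {6}
Step 2: union(7, 4) -> merged; set of 7 now {4, 7}
Step 3: union(7, 0) -> merged; set of 7 now {0, 4, 7}
Step 4: union(7, 1) -> merged; set of 7 now {0, 1, 4, 7}
Step 5: union(0, 3) -> merged; set of 0 now {0, 1, 3, 4, 7}
Step 6: union(1, 2) -> merged; set of 1 now {0, 1, 2, 3, 4, 7}
Step 7: union(1, 5) -> merged; set of 1 now {0, 1, 2, 3, 4, 5, 7}
Step 8: find(4) -> no change; set of 4 is {0, 1, 2, 3, 4, 5, 7}
Step 9: find(7) -> no change; set of 7 is {0, 1, 2, 3, 4, 5, 7}
Step 10: find(0) -> no change; set of 0 is {0, 1, 2, 3, 4, 5, 7}
Step 11: find(7) -> no change; set of 7 is {0, 1, 2, 3, 4, 5, 7}
Step 12: union(2, 3) -> already same set; set of 2 now {0, 1, 2, 3, 4, 5, 7}
Step 13: union(1, 0) -> already same set; set of 1 now {0, 1, 2, 3, 4, 5, 7}
Set of 5: {0, 1, 2, 3, 4, 5, 7}; 6 is not a member.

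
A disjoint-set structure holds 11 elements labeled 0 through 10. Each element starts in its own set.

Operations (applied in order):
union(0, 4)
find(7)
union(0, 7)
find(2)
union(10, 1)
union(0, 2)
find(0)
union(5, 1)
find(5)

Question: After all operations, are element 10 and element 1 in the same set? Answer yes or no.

Answer: yes

Derivation:
Step 1: union(0, 4) -> merged; set of 0 now {0, 4}
Step 2: find(7) -> no change; set of 7 is {7}
Step 3: union(0, 7) -> merged; set of 0 now {0, 4, 7}
Step 4: find(2) -> no change; set of 2 is {2}
Step 5: union(10, 1) -> merged; set of 10 now {1, 10}
Step 6: union(0, 2) -> merged; set of 0 now {0, 2, 4, 7}
Step 7: find(0) -> no change; set of 0 is {0, 2, 4, 7}
Step 8: union(5, 1) -> merged; set of 5 now {1, 5, 10}
Step 9: find(5) -> no change; set of 5 is {1, 5, 10}
Set of 10: {1, 5, 10}; 1 is a member.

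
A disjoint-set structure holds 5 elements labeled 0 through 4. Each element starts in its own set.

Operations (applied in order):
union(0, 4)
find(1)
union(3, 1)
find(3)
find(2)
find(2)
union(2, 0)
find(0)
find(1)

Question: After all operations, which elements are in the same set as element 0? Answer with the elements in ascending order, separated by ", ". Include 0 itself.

Step 1: union(0, 4) -> merged; set of 0 now {0, 4}
Step 2: find(1) -> no change; set of 1 is {1}
Step 3: union(3, 1) -> merged; set of 3 now {1, 3}
Step 4: find(3) -> no change; set of 3 is {1, 3}
Step 5: find(2) -> no change; set of 2 is {2}
Step 6: find(2) -> no change; set of 2 is {2}
Step 7: union(2, 0) -> merged; set of 2 now {0, 2, 4}
Step 8: find(0) -> no change; set of 0 is {0, 2, 4}
Step 9: find(1) -> no change; set of 1 is {1, 3}
Component of 0: {0, 2, 4}

Answer: 0, 2, 4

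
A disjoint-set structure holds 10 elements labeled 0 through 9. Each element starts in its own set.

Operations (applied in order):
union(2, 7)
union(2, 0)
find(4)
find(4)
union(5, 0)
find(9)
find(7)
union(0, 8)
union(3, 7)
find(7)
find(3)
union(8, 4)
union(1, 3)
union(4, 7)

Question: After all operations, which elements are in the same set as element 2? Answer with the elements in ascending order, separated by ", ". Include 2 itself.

Step 1: union(2, 7) -> merged; set of 2 now {2, 7}
Step 2: union(2, 0) -> merged; set of 2 now {0, 2, 7}
Step 3: find(4) -> no change; set of 4 is {4}
Step 4: find(4) -> no change; set of 4 is {4}
Step 5: union(5, 0) -> merged; set of 5 now {0, 2, 5, 7}
Step 6: find(9) -> no change; set of 9 is {9}
Step 7: find(7) -> no change; set of 7 is {0, 2, 5, 7}
Step 8: union(0, 8) -> merged; set of 0 now {0, 2, 5, 7, 8}
Step 9: union(3, 7) -> merged; set of 3 now {0, 2, 3, 5, 7, 8}
Step 10: find(7) -> no change; set of 7 is {0, 2, 3, 5, 7, 8}
Step 11: find(3) -> no change; set of 3 is {0, 2, 3, 5, 7, 8}
Step 12: union(8, 4) -> merged; set of 8 now {0, 2, 3, 4, 5, 7, 8}
Step 13: union(1, 3) -> merged; set of 1 now {0, 1, 2, 3, 4, 5, 7, 8}
Step 14: union(4, 7) -> already same set; set of 4 now {0, 1, 2, 3, 4, 5, 7, 8}
Component of 2: {0, 1, 2, 3, 4, 5, 7, 8}

Answer: 0, 1, 2, 3, 4, 5, 7, 8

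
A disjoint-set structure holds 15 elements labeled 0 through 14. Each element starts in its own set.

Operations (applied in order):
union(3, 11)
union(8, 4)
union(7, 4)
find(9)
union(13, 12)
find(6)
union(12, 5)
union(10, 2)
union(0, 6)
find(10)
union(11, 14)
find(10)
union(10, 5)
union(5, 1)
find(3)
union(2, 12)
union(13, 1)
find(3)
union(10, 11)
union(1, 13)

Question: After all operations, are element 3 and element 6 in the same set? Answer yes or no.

Answer: no

Derivation:
Step 1: union(3, 11) -> merged; set of 3 now {3, 11}
Step 2: union(8, 4) -> merged; set of 8 now {4, 8}
Step 3: union(7, 4) -> merged; set of 7 now {4, 7, 8}
Step 4: find(9) -> no change; set of 9 is {9}
Step 5: union(13, 12) -> merged; set of 13 now {12, 13}
Step 6: find(6) -> no change; set of 6 is {6}
Step 7: union(12, 5) -> merged; set of 12 now {5, 12, 13}
Step 8: union(10, 2) -> merged; set of 10 now {2, 10}
Step 9: union(0, 6) -> merged; set of 0 now {0, 6}
Step 10: find(10) -> no change; set of 10 is {2, 10}
Step 11: union(11, 14) -> merged; set of 11 now {3, 11, 14}
Step 12: find(10) -> no change; set of 10 is {2, 10}
Step 13: union(10, 5) -> merged; set of 10 now {2, 5, 10, 12, 13}
Step 14: union(5, 1) -> merged; set of 5 now {1, 2, 5, 10, 12, 13}
Step 15: find(3) -> no change; set of 3 is {3, 11, 14}
Step 16: union(2, 12) -> already same set; set of 2 now {1, 2, 5, 10, 12, 13}
Step 17: union(13, 1) -> already same set; set of 13 now {1, 2, 5, 10, 12, 13}
Step 18: find(3) -> no change; set of 3 is {3, 11, 14}
Step 19: union(10, 11) -> merged; set of 10 now {1, 2, 3, 5, 10, 11, 12, 13, 14}
Step 20: union(1, 13) -> already same set; set of 1 now {1, 2, 3, 5, 10, 11, 12, 13, 14}
Set of 3: {1, 2, 3, 5, 10, 11, 12, 13, 14}; 6 is not a member.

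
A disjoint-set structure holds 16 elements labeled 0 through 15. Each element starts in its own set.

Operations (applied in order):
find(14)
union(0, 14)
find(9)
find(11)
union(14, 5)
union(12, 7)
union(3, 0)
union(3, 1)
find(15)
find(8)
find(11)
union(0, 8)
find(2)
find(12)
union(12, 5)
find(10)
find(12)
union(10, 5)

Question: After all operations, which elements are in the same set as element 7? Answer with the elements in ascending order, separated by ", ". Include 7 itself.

Answer: 0, 1, 3, 5, 7, 8, 10, 12, 14

Derivation:
Step 1: find(14) -> no change; set of 14 is {14}
Step 2: union(0, 14) -> merged; set of 0 now {0, 14}
Step 3: find(9) -> no change; set of 9 is {9}
Step 4: find(11) -> no change; set of 11 is {11}
Step 5: union(14, 5) -> merged; set of 14 now {0, 5, 14}
Step 6: union(12, 7) -> merged; set of 12 now {7, 12}
Step 7: union(3, 0) -> merged; set of 3 now {0, 3, 5, 14}
Step 8: union(3, 1) -> merged; set of 3 now {0, 1, 3, 5, 14}
Step 9: find(15) -> no change; set of 15 is {15}
Step 10: find(8) -> no change; set of 8 is {8}
Step 11: find(11) -> no change; set of 11 is {11}
Step 12: union(0, 8) -> merged; set of 0 now {0, 1, 3, 5, 8, 14}
Step 13: find(2) -> no change; set of 2 is {2}
Step 14: find(12) -> no change; set of 12 is {7, 12}
Step 15: union(12, 5) -> merged; set of 12 now {0, 1, 3, 5, 7, 8, 12, 14}
Step 16: find(10) -> no change; set of 10 is {10}
Step 17: find(12) -> no change; set of 12 is {0, 1, 3, 5, 7, 8, 12, 14}
Step 18: union(10, 5) -> merged; set of 10 now {0, 1, 3, 5, 7, 8, 10, 12, 14}
Component of 7: {0, 1, 3, 5, 7, 8, 10, 12, 14}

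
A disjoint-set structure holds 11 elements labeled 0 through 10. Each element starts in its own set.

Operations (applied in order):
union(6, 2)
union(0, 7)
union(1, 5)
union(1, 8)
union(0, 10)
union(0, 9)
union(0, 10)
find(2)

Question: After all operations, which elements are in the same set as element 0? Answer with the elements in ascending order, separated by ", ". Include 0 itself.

Step 1: union(6, 2) -> merged; set of 6 now {2, 6}
Step 2: union(0, 7) -> merged; set of 0 now {0, 7}
Step 3: union(1, 5) -> merged; set of 1 now {1, 5}
Step 4: union(1, 8) -> merged; set of 1 now {1, 5, 8}
Step 5: union(0, 10) -> merged; set of 0 now {0, 7, 10}
Step 6: union(0, 9) -> merged; set of 0 now {0, 7, 9, 10}
Step 7: union(0, 10) -> already same set; set of 0 now {0, 7, 9, 10}
Step 8: find(2) -> no change; set of 2 is {2, 6}
Component of 0: {0, 7, 9, 10}

Answer: 0, 7, 9, 10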